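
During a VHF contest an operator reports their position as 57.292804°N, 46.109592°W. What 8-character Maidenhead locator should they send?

GO67wh60

Shift to the Maidenhead origin (180°W, 90°S): lon 133.89041, lat 147.29280.
Field: lon ⌊133.89041/20⌋ = 6 → G; lat ⌊147.29280/10⌋ = 14 → O.
Square: lon ⌊13.89041/2⌋ = 6; lat ⌊7.29280/1⌋ = 7.
Subsquare: lon ⌊1.89041/0.0833333⌋ = 22 → w; lat ⌊0.29280/0.0416667⌋ = 7 → h.
Extended square: lon ⌊0.05707/0.00833333⌋ = 6; lat ⌊0.00114/0.00416667⌋ = 0.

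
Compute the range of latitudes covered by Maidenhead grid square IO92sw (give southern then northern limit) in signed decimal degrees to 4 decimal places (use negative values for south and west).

52.9167, 52.9583

Field I=8, O=14: +8·20° lon, +14·10° lat → SW at lon -20°, lat 50°.
Square 9, 2: +9·2° lon, +2·1° lat → SW at lon -2°, lat 52°.
Subsquare s=18, w=22: +18·0.0833333° lon, +22·0.0416667° lat → SW at lon -0.5°, lat 52.9167°.
Cell spans 0.0833333° lon × 0.0416667° lat.
south 52.9167, north 52.9583.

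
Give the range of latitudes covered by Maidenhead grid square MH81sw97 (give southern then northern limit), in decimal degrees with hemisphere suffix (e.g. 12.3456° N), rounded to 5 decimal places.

18.05417° S, 18.05000° S

Field M=12, H=7: +12·20° lon, +7·10° lat → SW at lon 60°, lat -20°.
Square 8, 1: +8·2° lon, +1·1° lat → SW at lon 76°, lat -19°.
Subsquare s=18, w=22: +18·0.0833333° lon, +22·0.0416667° lat → SW at lon 77.5°, lat -18.0833°.
Extended square 9, 7: +9·0.00833333° lon, +7·0.00416667° lat → SW at lon 77.575°, lat -18.0542°.
Cell spans 0.00833333° lon × 0.00416667° lat.
south 18.05417° S, north 18.05000° S.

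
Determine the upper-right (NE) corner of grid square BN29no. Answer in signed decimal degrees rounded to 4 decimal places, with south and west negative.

Field B=1, N=13: +1·20° lon, +13·10° lat → SW at lon -160°, lat 40°.
Square 2, 9: +2·2° lon, +9·1° lat → SW at lon -156°, lat 49°.
Subsquare n=13, o=14: +13·0.0833333° lon, +14·0.0416667° lat → SW at lon -154.917°, lat 49.5833°.
Cell spans 0.0833333° lon × 0.0416667° lat. NE corner is SW corner plus one full cell.
latitude 49.6250, longitude -154.8333.

49.6250, -154.8333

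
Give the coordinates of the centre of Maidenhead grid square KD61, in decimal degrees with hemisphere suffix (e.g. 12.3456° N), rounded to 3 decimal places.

Field K=10, D=3: +10·20° lon, +3·10° lat → SW at lon 20°, lat -60°.
Square 6, 1: +6·2° lon, +1·1° lat → SW at lon 32°, lat -59°.
Cell spans 2° lon × 1° lat. Centre is SW corner plus half of each.
latitude 58.500° S, longitude 33.000° E.

58.500° S, 33.000° E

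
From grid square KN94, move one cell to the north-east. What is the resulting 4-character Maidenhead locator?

LN05

Longitude square 9; +1 → 10, wraps to 0, carry into field.
Longitude field K = 10; +1 → 11 = L.
Latitude square 4; +1 → 5.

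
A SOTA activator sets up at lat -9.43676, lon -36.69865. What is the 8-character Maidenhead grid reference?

HI10pn65

Offset from 180°W / 90°S: lon 143.30135°, lat 80.56324°.
Field: 143.30135/20 → 7 → H, 80.56324/10 → 8 → I; chars HI.
Square: 3.30135/2 → 1, 0.56324/1 → 0; chars 10.
Subsquare: 1.30135/0.0833333 → 15 → p, 0.56324/0.0416667 → 13 → n; chars pn.
Extended square: 0.05135/0.00833333 → 6, 0.02157/0.00416667 → 5; chars 65.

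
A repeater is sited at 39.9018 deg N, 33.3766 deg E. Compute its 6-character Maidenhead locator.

KM69qv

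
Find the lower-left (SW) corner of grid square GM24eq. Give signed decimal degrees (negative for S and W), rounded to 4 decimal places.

Field G=6, M=12: +6·20° lon, +12·10° lat → SW at lon -60°, lat 30°.
Square 2, 4: +2·2° lon, +4·1° lat → SW at lon -56°, lat 34°.
Subsquare e=4, q=16: +4·0.0833333° lon, +16·0.0416667° lat → SW at lon -55.6667°, lat 34.6667°.
latitude 34.6667, longitude -55.6667.

34.6667, -55.6667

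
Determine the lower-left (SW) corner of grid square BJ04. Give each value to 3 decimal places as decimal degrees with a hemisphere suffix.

4.000° N, 160.000° W

Field B=1, J=9: +1·20° lon, +9·10° lat → SW at lon -160°, lat 0°.
Square 0, 4: +0·2° lon, +4·1° lat → SW at lon -160°, lat 4°.
latitude 4.000° N, longitude 160.000° W.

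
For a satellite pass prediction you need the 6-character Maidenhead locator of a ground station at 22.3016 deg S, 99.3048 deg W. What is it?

Shift to the Maidenhead origin (180°W, 90°S): lon 80.6952, lat 67.6984.
Field (20°×10°, letters A–R): 80.6952/20 → 4 → E, 67.6984/10 → 6 → G; chars EG.
Square (2°×1°, digits 0–9): 0.6952/2 → 0, 7.6984/1 → 7; chars 07.
Subsquare (5′×2.5′, letters a–x): 0.6952/0.0833333 → 8 → i, 0.6984/0.0416667 → 16 → q; chars iq.

EG07iq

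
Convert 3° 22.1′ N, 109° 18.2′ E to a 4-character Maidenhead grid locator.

OJ43

Offset from 180°W / 90°S: lon 289.30°, lat 93.37°.
Field: lon ⌊289.30/20⌋ = 14 → O; lat ⌊93.37/10⌋ = 9 → J.
Square: lon ⌊9.30/2⌋ = 4; lat ⌊3.37/1⌋ = 3.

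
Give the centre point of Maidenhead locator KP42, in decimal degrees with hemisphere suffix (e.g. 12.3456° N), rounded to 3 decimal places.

62.500° N, 29.000° E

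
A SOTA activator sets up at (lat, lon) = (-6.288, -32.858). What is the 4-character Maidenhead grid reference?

HI33

Add 180° to longitude and 90° to latitude: 147.14, 83.71.
Field: lon ⌊147.14/20⌋ = 7 → H; lat ⌊83.71/10⌋ = 8 → I.
Square: lon ⌊7.14/2⌋ = 3; lat ⌊3.71/1⌋ = 3.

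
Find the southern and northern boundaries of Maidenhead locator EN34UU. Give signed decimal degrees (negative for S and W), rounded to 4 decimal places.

Field E=4, N=13: +4·20° lon, +13·10° lat → SW at lon -100°, lat 40°.
Square 3, 4: +3·2° lon, +4·1° lat → SW at lon -94°, lat 44°.
Subsquare u=20, u=20: +20·0.0833333° lon, +20·0.0416667° lat → SW at lon -92.3333°, lat 44.8333°.
Cell spans 0.0833333° lon × 0.0416667° lat.
south 44.8333, north 44.8750.

44.8333, 44.8750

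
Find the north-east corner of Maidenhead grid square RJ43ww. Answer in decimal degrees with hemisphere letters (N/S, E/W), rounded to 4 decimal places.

3.9583° N, 169.9167° E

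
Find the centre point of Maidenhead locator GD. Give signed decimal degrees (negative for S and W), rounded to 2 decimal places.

-55.00, -50.00

Field G=6, D=3: +6·20° lon, +3·10° lat → SW at lon -60°, lat -60°.
Cell spans 20° lon × 10° lat. Centre is SW corner plus half of each.
latitude -55.00, longitude -50.00.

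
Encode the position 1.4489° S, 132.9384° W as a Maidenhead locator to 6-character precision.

Shift to the Maidenhead origin (180°W, 90°S): lon 47.0616, lat 88.5511.
Field: lon ⌊47.0616/20⌋ = 2 → C; lat ⌊88.5511/10⌋ = 8 → I.
Square: lon ⌊7.0616/2⌋ = 3; lat ⌊8.5511/1⌋ = 8.
Subsquare: lon ⌊1.0616/0.0833333⌋ = 12 → m; lat ⌊0.5511/0.0416667⌋ = 13 → n.

CI38mn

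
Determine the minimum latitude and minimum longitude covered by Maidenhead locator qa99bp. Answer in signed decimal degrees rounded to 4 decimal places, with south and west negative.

Field Q=16, A=0: +16·20° lon, +0·10° lat → SW at lon 140°, lat -90°.
Square 9, 9: +9·2° lon, +9·1° lat → SW at lon 158°, lat -81°.
Subsquare b=1, p=15: +1·0.0833333° lon, +15·0.0416667° lat → SW at lon 158.083°, lat -80.375°.
latitude -80.3750, longitude 158.0833.

-80.3750, 158.0833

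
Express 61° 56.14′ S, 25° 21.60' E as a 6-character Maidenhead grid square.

KC28qb

Add 180° to longitude and 90° to latitude: 205.3600, 28.0643.
Field: 205.3600/20 → 10 → K, 28.0643/10 → 2 → C; chars KC.
Square: 5.3600/2 → 2, 8.0643/1 → 8; chars 28.
Subsquare: 1.3600/0.0833333 → 16 → q, 0.0643/0.0416667 → 1 → b; chars qb.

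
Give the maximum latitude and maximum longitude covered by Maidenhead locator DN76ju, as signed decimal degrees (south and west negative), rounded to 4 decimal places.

46.8750, -105.1667

Field D=3, N=13: +3·20° lon, +13·10° lat → SW at lon -120°, lat 40°.
Square 7, 6: +7·2° lon, +6·1° lat → SW at lon -106°, lat 46°.
Subsquare j=9, u=20: +9·0.0833333° lon, +20·0.0416667° lat → SW at lon -105.25°, lat 46.8333°.
Cell spans 0.0833333° lon × 0.0416667° lat. NE corner is SW corner plus one full cell.
latitude 46.8750, longitude -105.1667.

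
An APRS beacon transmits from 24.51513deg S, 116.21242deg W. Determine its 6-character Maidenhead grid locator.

Add 180° to longitude and 90° to latitude: 63.7876, 65.4849.
Field: lon ⌊63.7876/20⌋ = 3 → D; lat ⌊65.4849/10⌋ = 6 → G.
Square: lon ⌊3.7876/2⌋ = 1; lat ⌊5.4849/1⌋ = 5.
Subsquare: lon ⌊1.7876/0.0833333⌋ = 21 → v; lat ⌊0.4849/0.0416667⌋ = 11 → l.

DG15vl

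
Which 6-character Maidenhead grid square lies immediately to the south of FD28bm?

FD28bl

Latitude subsquare m = 12; −1 → 11 = l.
The longitude characters are unchanged.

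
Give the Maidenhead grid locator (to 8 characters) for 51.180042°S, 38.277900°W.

HD08ut66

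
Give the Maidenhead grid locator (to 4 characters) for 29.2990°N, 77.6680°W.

Shift to the Maidenhead origin (180°W, 90°S): lon 102.33, lat 119.30.
Field: 102.33/20 → 5 → F, 119.30/10 → 11 → L; chars FL.
Square: 2.33/2 → 1, 9.30/1 → 9; chars 19.

FL19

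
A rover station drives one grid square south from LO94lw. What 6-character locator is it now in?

LO94lv

Latitude subsquare w = 22; −1 → 21 = v.
The longitude characters are unchanged.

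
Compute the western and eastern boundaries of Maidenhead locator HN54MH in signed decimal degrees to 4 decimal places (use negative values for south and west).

-29.0000, -28.9167

Field H=7, N=13: +7·20° lon, +13·10° lat → SW at lon -40°, lat 40°.
Square 5, 4: +5·2° lon, +4·1° lat → SW at lon -30°, lat 44°.
Subsquare m=12, h=7: +12·0.0833333° lon, +7·0.0416667° lat → SW at lon -29°, lat 44.2917°.
Cell spans 0.0833333° lon × 0.0416667° lat.
west -29.0000, east -28.9167.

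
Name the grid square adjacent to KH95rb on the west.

KH95qb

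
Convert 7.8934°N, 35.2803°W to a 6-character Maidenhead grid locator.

HJ27iv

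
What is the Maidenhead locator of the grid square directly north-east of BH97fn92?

BH97gn03

Longitude extended square 9; +1 → 10, wraps to 0, carry into subsquare.
Longitude subsquare f = 5; +1 → 6 = g.
Latitude extended square 2; +1 → 3.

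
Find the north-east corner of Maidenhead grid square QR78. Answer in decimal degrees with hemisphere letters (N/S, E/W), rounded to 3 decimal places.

Field Q=16, R=17: +16·20° lon, +17·10° lat → SW at lon 140°, lat 80°.
Square 7, 8: +7·2° lon, +8·1° lat → SW at lon 154°, lat 88°.
Cell spans 2° lon × 1° lat. NE corner is SW corner plus one full cell.
latitude 89.000° N, longitude 156.000° E.

89.000° N, 156.000° E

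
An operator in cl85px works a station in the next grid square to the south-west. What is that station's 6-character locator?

CL85ow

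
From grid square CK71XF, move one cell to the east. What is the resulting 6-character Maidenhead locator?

CK81af

Longitude subsquare x = 23; +1 → 24, wraps to 0 = a, carry into square.
Longitude square 7; +1 → 8.
The latitude characters are unchanged.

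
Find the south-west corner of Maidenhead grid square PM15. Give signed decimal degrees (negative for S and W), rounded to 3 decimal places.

35.000, 122.000

Field P=15, M=12: +15·20° lon, +12·10° lat → SW at lon 120°, lat 30°.
Square 1, 5: +1·2° lon, +5·1° lat → SW at lon 122°, lat 35°.
latitude 35.000, longitude 122.000.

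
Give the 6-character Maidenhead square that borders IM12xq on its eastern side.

Longitude subsquare x = 23; +1 → 24, wraps to 0 = a, carry into square.
Longitude square 1; +1 → 2.
The latitude characters are unchanged.

IM22aq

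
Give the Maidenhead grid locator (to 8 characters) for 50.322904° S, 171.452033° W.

AD49gq52

Shift to the Maidenhead origin (180°W, 90°S): lon 8.54797, lat 39.67710.
Field: 8.54797/20 → 0 → A, 39.67710/10 → 3 → D; chars AD.
Square: 8.54797/2 → 4, 9.67710/1 → 9; chars 49.
Subsquare: 0.54797/0.0833333 → 6 → g, 0.67710/0.0416667 → 16 → q; chars gq.
Extended square: 0.04797/0.00833333 → 5, 0.01043/0.00416667 → 2; chars 52.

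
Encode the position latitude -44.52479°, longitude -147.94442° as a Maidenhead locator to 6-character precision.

BE65al

Shift to the Maidenhead origin (180°W, 90°S): lon 32.0556, lat 45.4752.
Field (20°×10°, letters A–R): 32.0556/20 → 1 → B, 45.4752/10 → 4 → E; chars BE.
Square (2°×1°, digits 0–9): 12.0556/2 → 6, 5.4752/1 → 5; chars 65.
Subsquare (5′×2.5′, letters a–x): 0.0556/0.0833333 → 0 → a, 0.4752/0.0416667 → 11 → l; chars al.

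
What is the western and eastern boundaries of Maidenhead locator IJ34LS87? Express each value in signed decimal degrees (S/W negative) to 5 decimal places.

-13.01667, -13.00833

Field I=8, J=9: +8·20° lon, +9·10° lat → SW at lon -20°, lat 0°.
Square 3, 4: +3·2° lon, +4·1° lat → SW at lon -14°, lat 4°.
Subsquare l=11, s=18: +11·0.0833333° lon, +18·0.0416667° lat → SW at lon -13.0833°, lat 4.75°.
Extended square 8, 7: +8·0.00833333° lon, +7·0.00416667° lat → SW at lon -13.0167°, lat 4.77917°.
Cell spans 0.00833333° lon × 0.00416667° lat.
west -13.01667, east -13.00833.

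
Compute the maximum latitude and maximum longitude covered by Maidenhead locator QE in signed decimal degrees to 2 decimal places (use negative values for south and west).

-40.00, 160.00

Field Q=16, E=4: +16·20° lon, +4·10° lat → SW at lon 140°, lat -50°.
Cell spans 20° lon × 10° lat. NE corner is SW corner plus one full cell.
latitude -40.00, longitude 160.00.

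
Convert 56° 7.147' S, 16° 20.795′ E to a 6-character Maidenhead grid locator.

JD83ev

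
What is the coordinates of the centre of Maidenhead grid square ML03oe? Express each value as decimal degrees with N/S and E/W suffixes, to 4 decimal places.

23.1875° N, 61.2083° E

Field M=12, L=11: +12·20° lon, +11·10° lat → SW at lon 60°, lat 20°.
Square 0, 3: +0·2° lon, +3·1° lat → SW at lon 60°, lat 23°.
Subsquare o=14, e=4: +14·0.0833333° lon, +4·0.0416667° lat → SW at lon 61.1667°, lat 23.1667°.
Cell spans 0.0833333° lon × 0.0416667° lat. Centre is SW corner plus half of each.
latitude 23.1875° N, longitude 61.2083° E.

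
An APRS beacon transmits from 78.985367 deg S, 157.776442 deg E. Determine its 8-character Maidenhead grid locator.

QB81va33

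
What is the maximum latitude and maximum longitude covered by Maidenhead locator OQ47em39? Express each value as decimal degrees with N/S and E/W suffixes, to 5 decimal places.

77.54167° N, 108.36667° E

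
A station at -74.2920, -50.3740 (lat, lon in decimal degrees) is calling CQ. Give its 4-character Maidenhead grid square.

GB45

Add 180° to longitude and 90° to latitude: 129.63, 15.71.
Field: lon ⌊129.63/20⌋ = 6 → G; lat ⌊15.71/10⌋ = 1 → B.
Square: lon ⌊9.63/2⌋ = 4; lat ⌊5.71/1⌋ = 5.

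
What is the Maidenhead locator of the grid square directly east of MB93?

NB03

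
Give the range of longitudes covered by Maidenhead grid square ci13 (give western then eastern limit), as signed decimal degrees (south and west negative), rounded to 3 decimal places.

-138.000, -136.000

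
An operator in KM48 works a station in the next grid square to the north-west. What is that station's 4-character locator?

KM39

Longitude square 4; −1 → 3.
Latitude square 8; +1 → 9.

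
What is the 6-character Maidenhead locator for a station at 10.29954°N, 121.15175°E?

Add 180° to longitude and 90° to latitude: 301.1517, 100.2995.
Field: 301.1517/20 → 15 → P, 100.2995/10 → 10 → K; chars PK.
Square: 1.1517/2 → 0, 0.2995/1 → 0; chars 00.
Subsquare: 1.1517/0.0833333 → 13 → n, 0.2995/0.0416667 → 7 → h; chars nh.

PK00nh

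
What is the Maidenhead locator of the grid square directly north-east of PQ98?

QQ09

Longitude square 9; +1 → 10, wraps to 0, carry into field.
Longitude field P = 15; +1 → 16 = Q.
Latitude square 8; +1 → 9.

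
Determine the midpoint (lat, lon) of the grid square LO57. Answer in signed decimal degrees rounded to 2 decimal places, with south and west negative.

Field L=11, O=14: +11·20° lon, +14·10° lat → SW at lon 40°, lat 50°.
Square 5, 7: +5·2° lon, +7·1° lat → SW at lon 50°, lat 57°.
Cell spans 2° lon × 1° lat. Centre is SW corner plus half of each.
latitude 57.50, longitude 51.00.

57.50, 51.00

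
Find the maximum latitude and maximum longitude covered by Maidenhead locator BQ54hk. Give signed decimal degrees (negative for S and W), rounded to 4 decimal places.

74.4583, -149.3333

Field B=1, Q=16: +1·20° lon, +16·10° lat → SW at lon -160°, lat 70°.
Square 5, 4: +5·2° lon, +4·1° lat → SW at lon -150°, lat 74°.
Subsquare h=7, k=10: +7·0.0833333° lon, +10·0.0416667° lat → SW at lon -149.417°, lat 74.4167°.
Cell spans 0.0833333° lon × 0.0416667° lat. NE corner is SW corner plus one full cell.
latitude 74.4583, longitude -149.3333.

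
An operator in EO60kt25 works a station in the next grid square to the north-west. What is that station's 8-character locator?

EO60kt16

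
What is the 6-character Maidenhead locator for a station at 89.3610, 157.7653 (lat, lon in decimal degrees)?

QR89vi

Add 180° to longitude and 90° to latitude: 337.7653, 179.3610.
Field (20°×10°, letters A–R): 337.7653/20 → 16 → Q, 179.3610/10 → 17 → R; chars QR.
Square (2°×1°, digits 0–9): 17.7653/2 → 8, 9.3610/1 → 9; chars 89.
Subsquare (5′×2.5′, letters a–x): 1.7653/0.0833333 → 21 → v, 0.3610/0.0416667 → 8 → i; chars vi.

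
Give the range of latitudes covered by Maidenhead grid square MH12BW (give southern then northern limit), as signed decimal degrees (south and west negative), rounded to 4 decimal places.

-17.0833, -17.0417

Field M=12, H=7: +12·20° lon, +7·10° lat → SW at lon 60°, lat -20°.
Square 1, 2: +1·2° lon, +2·1° lat → SW at lon 62°, lat -18°.
Subsquare b=1, w=22: +1·0.0833333° lon, +22·0.0416667° lat → SW at lon 62.0833°, lat -17.0833°.
Cell spans 0.0833333° lon × 0.0416667° lat.
south -17.0833, north -17.0417.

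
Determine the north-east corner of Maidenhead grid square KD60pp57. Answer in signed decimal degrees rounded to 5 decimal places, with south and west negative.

-59.34167, 33.30000

Field K=10, D=3: +10·20° lon, +3·10° lat → SW at lon 20°, lat -60°.
Square 6, 0: +6·2° lon, +0·1° lat → SW at lon 32°, lat -60°.
Subsquare p=15, p=15: +15·0.0833333° lon, +15·0.0416667° lat → SW at lon 33.25°, lat -59.375°.
Extended square 5, 7: +5·0.00833333° lon, +7·0.00416667° lat → SW at lon 33.2917°, lat -59.3458°.
Cell spans 0.00833333° lon × 0.00416667° lat. NE corner is SW corner plus one full cell.
latitude -59.34167, longitude 33.30000.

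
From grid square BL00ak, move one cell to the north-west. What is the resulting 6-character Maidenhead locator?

AL90xl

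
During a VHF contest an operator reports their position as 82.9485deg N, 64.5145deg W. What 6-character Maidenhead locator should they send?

Offset from 180°W / 90°S: lon 115.4855°, lat 172.9485°.
Field (20°×10°, letters A–R): lon ⌊115.4855/20⌋ = 5 → F; lat ⌊172.9485/10⌋ = 17 → R.
Square (2°×1°, digits 0–9): lon ⌊15.4855/2⌋ = 7; lat ⌊2.9485/1⌋ = 2.
Subsquare (5′×2.5′, letters a–x): lon ⌊1.4855/0.0833333⌋ = 17 → r; lat ⌊0.9485/0.0416667⌋ = 22 → w.

FR72rw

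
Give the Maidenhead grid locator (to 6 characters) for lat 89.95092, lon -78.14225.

Offset from 180°W / 90°S: lon 101.8577°, lat 179.9509°.
Field: 101.8577/20 → 5 → F, 179.9509/10 → 17 → R; chars FR.
Square: 1.8577/2 → 0, 9.9509/1 → 9; chars 09.
Subsquare: 1.8577/0.0833333 → 22 → w, 0.9509/0.0416667 → 22 → w; chars ww.

FR09ww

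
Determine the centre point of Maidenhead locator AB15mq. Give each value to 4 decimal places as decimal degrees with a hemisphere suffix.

74.3125° S, 176.9583° W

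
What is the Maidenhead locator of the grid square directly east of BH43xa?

Longitude subsquare x = 23; +1 → 24, wraps to 0 = a, carry into square.
Longitude square 4; +1 → 5.
The latitude characters are unchanged.

BH53aa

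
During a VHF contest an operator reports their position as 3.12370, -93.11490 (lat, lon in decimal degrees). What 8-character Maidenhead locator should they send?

EJ33kc69

Shift to the Maidenhead origin (180°W, 90°S): lon 86.88510, lat 93.12370.
Field: 86.88510/20 → 4 → E, 93.12370/10 → 9 → J; chars EJ.
Square: 6.88510/2 → 3, 3.12370/1 → 3; chars 33.
Subsquare: 0.88510/0.0833333 → 10 → k, 0.12370/0.0416667 → 2 → c; chars kc.
Extended square: 0.05177/0.00833333 → 6, 0.04037/0.00416667 → 9; chars 69.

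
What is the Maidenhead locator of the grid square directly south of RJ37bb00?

Latitude extended square 0; −1 → -1, wraps to 9, carry into subsquare.
Latitude subsquare b = 1; −1 → 0 = a.
The longitude characters are unchanged.

RJ37ba09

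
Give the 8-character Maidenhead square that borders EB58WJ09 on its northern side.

EB58wk00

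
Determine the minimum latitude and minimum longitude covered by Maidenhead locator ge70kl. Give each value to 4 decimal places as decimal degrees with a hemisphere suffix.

49.5417° S, 45.1667° W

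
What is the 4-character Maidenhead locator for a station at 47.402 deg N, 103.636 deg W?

DN87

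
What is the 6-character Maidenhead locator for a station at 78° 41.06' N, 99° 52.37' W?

EQ08bq

Add 180° to longitude and 90° to latitude: 80.1272, 168.6843.
Field: lon ⌊80.1272/20⌋ = 4 → E; lat ⌊168.6843/10⌋ = 16 → Q.
Square: lon ⌊0.1272/2⌋ = 0; lat ⌊8.6843/1⌋ = 8.
Subsquare: lon ⌊0.1272/0.0833333⌋ = 1 → b; lat ⌊0.6843/0.0416667⌋ = 16 → q.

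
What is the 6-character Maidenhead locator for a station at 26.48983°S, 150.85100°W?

Add 180° to longitude and 90° to latitude: 29.1490, 63.5102.
Field: lon ⌊29.1490/20⌋ = 1 → B; lat ⌊63.5102/10⌋ = 6 → G.
Square: lon ⌊9.1490/2⌋ = 4; lat ⌊3.5102/1⌋ = 3.
Subsquare: lon ⌊1.1490/0.0833333⌋ = 13 → n; lat ⌊0.5102/0.0416667⌋ = 12 → m.

BG43nm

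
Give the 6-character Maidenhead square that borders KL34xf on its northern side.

Latitude subsquare f = 5; +1 → 6 = g.
The longitude characters are unchanged.

KL34xg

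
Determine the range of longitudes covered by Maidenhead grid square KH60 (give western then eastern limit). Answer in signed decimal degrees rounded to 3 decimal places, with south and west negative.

Field K=10, H=7: +10·20° lon, +7·10° lat → SW at lon 20°, lat -20°.
Square 6, 0: +6·2° lon, +0·1° lat → SW at lon 32°, lat -20°.
Cell spans 2° lon × 1° lat.
west 32.000, east 34.000.

32.000, 34.000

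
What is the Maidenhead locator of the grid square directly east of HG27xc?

HG37ac

Longitude subsquare x = 23; +1 → 24, wraps to 0 = a, carry into square.
Longitude square 2; +1 → 3.
The latitude characters are unchanged.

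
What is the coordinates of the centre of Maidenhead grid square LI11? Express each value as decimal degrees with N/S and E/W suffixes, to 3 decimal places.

8.500° S, 43.000° E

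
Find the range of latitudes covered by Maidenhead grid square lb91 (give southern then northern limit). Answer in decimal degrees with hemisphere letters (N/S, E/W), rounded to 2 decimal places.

Field L=11, B=1: +11·20° lon, +1·10° lat → SW at lon 40°, lat -80°.
Square 9, 1: +9·2° lon, +1·1° lat → SW at lon 58°, lat -79°.
Cell spans 2° lon × 1° lat.
south 79.00° S, north 78.00° S.

79.00° S, 78.00° S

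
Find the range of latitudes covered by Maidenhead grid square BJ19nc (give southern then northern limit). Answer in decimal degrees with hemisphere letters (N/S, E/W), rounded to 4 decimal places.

9.0833° N, 9.1250° N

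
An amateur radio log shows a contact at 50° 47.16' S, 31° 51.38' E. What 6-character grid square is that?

Add 180° to longitude and 90° to latitude: 211.8563, 39.2140.
Field: lon ⌊211.8563/20⌋ = 10 → K; lat ⌊39.2140/10⌋ = 3 → D.
Square: lon ⌊11.8563/2⌋ = 5; lat ⌊9.2140/1⌋ = 9.
Subsquare: lon ⌊1.8563/0.0833333⌋ = 22 → w; lat ⌊0.2140/0.0416667⌋ = 5 → f.

KD59wf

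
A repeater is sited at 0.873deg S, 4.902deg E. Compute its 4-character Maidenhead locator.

JI29

Add 180° to longitude and 90° to latitude: 184.90, 89.13.
Field (20°×10°, letters A–R): lon ⌊184.90/20⌋ = 9 → J; lat ⌊89.13/10⌋ = 8 → I.
Square (2°×1°, digits 0–9): lon ⌊4.90/2⌋ = 2; lat ⌊9.13/1⌋ = 9.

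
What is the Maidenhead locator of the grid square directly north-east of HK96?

IK07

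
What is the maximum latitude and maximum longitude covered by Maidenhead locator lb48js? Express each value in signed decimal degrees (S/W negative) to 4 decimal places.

Field L=11, B=1: +11·20° lon, +1·10° lat → SW at lon 40°, lat -80°.
Square 4, 8: +4·2° lon, +8·1° lat → SW at lon 48°, lat -72°.
Subsquare j=9, s=18: +9·0.0833333° lon, +18·0.0416667° lat → SW at lon 48.75°, lat -71.25°.
Cell spans 0.0833333° lon × 0.0416667° lat. NE corner is SW corner plus one full cell.
latitude -71.2083, longitude 48.8333.

-71.2083, 48.8333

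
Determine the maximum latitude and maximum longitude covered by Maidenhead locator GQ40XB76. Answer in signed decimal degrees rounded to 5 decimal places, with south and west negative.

70.07083, -50.01667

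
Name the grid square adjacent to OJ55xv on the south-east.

OJ65au

Longitude subsquare x = 23; +1 → 24, wraps to 0 = a, carry into square.
Longitude square 5; +1 → 6.
Latitude subsquare v = 21; −1 → 20 = u.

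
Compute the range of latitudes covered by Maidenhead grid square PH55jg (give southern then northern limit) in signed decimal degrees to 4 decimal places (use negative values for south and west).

-14.7500, -14.7083

Field P=15, H=7: +15·20° lon, +7·10° lat → SW at lon 120°, lat -20°.
Square 5, 5: +5·2° lon, +5·1° lat → SW at lon 130°, lat -15°.
Subsquare j=9, g=6: +9·0.0833333° lon, +6·0.0416667° lat → SW at lon 130.75°, lat -14.75°.
Cell spans 0.0833333° lon × 0.0416667° lat.
south -14.7500, north -14.7083.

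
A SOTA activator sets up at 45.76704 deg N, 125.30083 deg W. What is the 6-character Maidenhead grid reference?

Offset from 180°W / 90°S: lon 54.6992°, lat 135.7670°.
Field: 54.6992/20 → 2 → C, 135.7670/10 → 13 → N; chars CN.
Square: 14.6992/2 → 7, 5.7670/1 → 5; chars 75.
Subsquare: 0.6992/0.0833333 → 8 → i, 0.7670/0.0416667 → 18 → s; chars is.

CN75is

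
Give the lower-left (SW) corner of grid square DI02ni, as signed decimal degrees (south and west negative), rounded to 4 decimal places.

-7.6667, -118.9167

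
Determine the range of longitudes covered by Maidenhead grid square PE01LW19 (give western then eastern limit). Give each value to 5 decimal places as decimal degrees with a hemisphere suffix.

Field P=15, E=4: +15·20° lon, +4·10° lat → SW at lon 120°, lat -50°.
Square 0, 1: +0·2° lon, +1·1° lat → SW at lon 120°, lat -49°.
Subsquare l=11, w=22: +11·0.0833333° lon, +22·0.0416667° lat → SW at lon 120.917°, lat -48.0833°.
Extended square 1, 9: +1·0.00833333° lon, +9·0.00416667° lat → SW at lon 120.925°, lat -48.0458°.
Cell spans 0.00833333° lon × 0.00416667° lat.
west 120.92500° E, east 120.93333° E.

120.92500° E, 120.93333° E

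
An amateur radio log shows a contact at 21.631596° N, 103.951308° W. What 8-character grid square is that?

DL81ap51

Add 180° to longitude and 90° to latitude: 76.04869, 111.63160.
Field: lon ⌊76.04869/20⌋ = 3 → D; lat ⌊111.63160/10⌋ = 11 → L.
Square: lon ⌊16.04869/2⌋ = 8; lat ⌊1.63160/1⌋ = 1.
Subsquare: lon ⌊0.04869/0.0833333⌋ = 0 → a; lat ⌊0.63160/0.0416667⌋ = 15 → p.
Extended square: lon ⌊0.04869/0.00833333⌋ = 5; lat ⌊0.00660/0.00416667⌋ = 1.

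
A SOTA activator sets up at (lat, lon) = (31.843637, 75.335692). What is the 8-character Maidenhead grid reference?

MM71qu02

Offset from 180°W / 90°S: lon 255.33569°, lat 121.84364°.
Field (20°×10°, letters A–R): 255.33569/20 → 12 → M, 121.84364/10 → 12 → M; chars MM.
Square (2°×1°, digits 0–9): 15.33569/2 → 7, 1.84364/1 → 1; chars 71.
Subsquare (5′×2.5′, letters a–x): 1.33569/0.0833333 → 16 → q, 0.84364/0.0416667 → 20 → u; chars qu.
Extended square (30″×15″, digits 0–9): 0.00236/0.00833333 → 0, 0.01030/0.00416667 → 2; chars 02.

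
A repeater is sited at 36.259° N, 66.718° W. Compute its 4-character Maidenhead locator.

FM66

Add 180° to longitude and 90° to latitude: 113.28, 126.26.
Field: 113.28/20 → 5 → F, 126.26/10 → 12 → M; chars FM.
Square: 13.28/2 → 6, 6.26/1 → 6; chars 66.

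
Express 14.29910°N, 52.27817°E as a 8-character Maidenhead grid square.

LK64dh31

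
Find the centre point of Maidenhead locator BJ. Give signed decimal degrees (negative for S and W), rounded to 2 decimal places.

5.00, -150.00

Field B=1, J=9: +1·20° lon, +9·10° lat → SW at lon -160°, lat 0°.
Cell spans 20° lon × 10° lat. Centre is SW corner plus half of each.
latitude 5.00, longitude -150.00.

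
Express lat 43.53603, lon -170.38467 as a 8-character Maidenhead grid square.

Add 180° to longitude and 90° to latitude: 9.61533, 133.53603.
Field (20°×10°, letters A–R): lon ⌊9.61533/20⌋ = 0 → A; lat ⌊133.53603/10⌋ = 13 → N.
Square (2°×1°, digits 0–9): lon ⌊9.61533/2⌋ = 4; lat ⌊3.53603/1⌋ = 3.
Subsquare (5′×2.5′, letters a–x): lon ⌊1.61533/0.0833333⌋ = 19 → t; lat ⌊0.53603/0.0416667⌋ = 12 → m.
Extended square (30″×15″, digits 0–9): lon ⌊0.03200/0.00833333⌋ = 3; lat ⌊0.03603/0.00416667⌋ = 8.

AN43tm38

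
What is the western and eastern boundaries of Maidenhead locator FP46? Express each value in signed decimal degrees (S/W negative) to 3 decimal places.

-72.000, -70.000

Field F=5, P=15: +5·20° lon, +15·10° lat → SW at lon -80°, lat 60°.
Square 4, 6: +4·2° lon, +6·1° lat → SW at lon -72°, lat 66°.
Cell spans 2° lon × 1° lat.
west -72.000, east -70.000.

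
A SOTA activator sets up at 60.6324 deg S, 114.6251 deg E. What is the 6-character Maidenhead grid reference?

Shift to the Maidenhead origin (180°W, 90°S): lon 294.6251, lat 29.3676.
Field: 294.6251/20 → 14 → O, 29.3676/10 → 2 → C; chars OC.
Square: 14.6251/2 → 7, 9.3676/1 → 9; chars 79.
Subsquare: 0.6251/0.0833333 → 7 → h, 0.3676/0.0416667 → 8 → i; chars hi.

OC79hi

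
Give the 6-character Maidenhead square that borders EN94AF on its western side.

EN84xf

Longitude subsquare a = 0; −1 → -1, wraps to 23 = x, carry into square.
Longitude square 9; −1 → 8.
The latitude characters are unchanged.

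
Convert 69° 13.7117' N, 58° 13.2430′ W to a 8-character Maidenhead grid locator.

GP09vf34

Shift to the Maidenhead origin (180°W, 90°S): lon 121.77928, lat 159.22853.
Field (20°×10°, letters A–R): 121.77928/20 → 6 → G, 159.22853/10 → 15 → P; chars GP.
Square (2°×1°, digits 0–9): 1.77928/2 → 0, 9.22853/1 → 9; chars 09.
Subsquare (5′×2.5′, letters a–x): 1.77928/0.0833333 → 21 → v, 0.22853/0.0416667 → 5 → f; chars vf.
Extended square (30″×15″, digits 0–9): 0.02928/0.00833333 → 3, 0.02019/0.00416667 → 4; chars 34.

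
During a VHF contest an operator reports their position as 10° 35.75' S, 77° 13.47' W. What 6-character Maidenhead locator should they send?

Add 180° to longitude and 90° to latitude: 102.7755, 79.4042.
Field: lon ⌊102.7755/20⌋ = 5 → F; lat ⌊79.4042/10⌋ = 7 → H.
Square: lon ⌊2.7755/2⌋ = 1; lat ⌊9.4042/1⌋ = 9.
Subsquare: lon ⌊0.7755/0.0833333⌋ = 9 → j; lat ⌊0.4042/0.0416667⌋ = 9 → j.

FH19jj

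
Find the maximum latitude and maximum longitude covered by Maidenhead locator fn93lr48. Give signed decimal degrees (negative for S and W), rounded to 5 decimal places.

43.74583, -61.04167

Field F=5, N=13: +5·20° lon, +13·10° lat → SW at lon -80°, lat 40°.
Square 9, 3: +9·2° lon, +3·1° lat → SW at lon -62°, lat 43°.
Subsquare l=11, r=17: +11·0.0833333° lon, +17·0.0416667° lat → SW at lon -61.0833°, lat 43.7083°.
Extended square 4, 8: +4·0.00833333° lon, +8·0.00416667° lat → SW at lon -61.05°, lat 43.7417°.
Cell spans 0.00833333° lon × 0.00416667° lat. NE corner is SW corner plus one full cell.
latitude 43.74583, longitude -61.04167.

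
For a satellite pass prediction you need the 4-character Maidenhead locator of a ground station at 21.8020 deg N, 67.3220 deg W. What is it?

Offset from 180°W / 90°S: lon 112.68°, lat 111.80°.
Field (20°×10°, letters A–R): lon ⌊112.68/20⌋ = 5 → F; lat ⌊111.80/10⌋ = 11 → L.
Square (2°×1°, digits 0–9): lon ⌊12.68/2⌋ = 6; lat ⌊1.80/1⌋ = 1.

FL61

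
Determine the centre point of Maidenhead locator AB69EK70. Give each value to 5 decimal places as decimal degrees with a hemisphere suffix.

70.58125° S, 167.60417° W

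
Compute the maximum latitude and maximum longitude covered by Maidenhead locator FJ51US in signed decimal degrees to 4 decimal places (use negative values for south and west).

1.7917, -68.2500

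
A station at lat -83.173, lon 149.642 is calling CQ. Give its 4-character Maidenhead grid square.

Shift to the Maidenhead origin (180°W, 90°S): lon 329.64, lat 6.83.
Field (20°×10°, letters A–R): lon ⌊329.64/20⌋ = 16 → Q; lat ⌊6.83/10⌋ = 0 → A.
Square (2°×1°, digits 0–9): lon ⌊9.64/2⌋ = 4; lat ⌊6.83/1⌋ = 6.

QA46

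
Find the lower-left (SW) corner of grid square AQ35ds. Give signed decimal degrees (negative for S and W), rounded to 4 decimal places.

75.7500, -173.7500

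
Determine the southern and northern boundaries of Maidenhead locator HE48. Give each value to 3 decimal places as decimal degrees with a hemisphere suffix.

Field H=7, E=4: +7·20° lon, +4·10° lat → SW at lon -40°, lat -50°.
Square 4, 8: +4·2° lon, +8·1° lat → SW at lon -32°, lat -42°.
Cell spans 2° lon × 1° lat.
south 42.000° S, north 41.000° S.

42.000° S, 41.000° S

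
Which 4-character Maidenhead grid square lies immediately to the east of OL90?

PL00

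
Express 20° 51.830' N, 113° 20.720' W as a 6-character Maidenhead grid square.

DL30hu

Shift to the Maidenhead origin (180°W, 90°S): lon 66.6547, lat 110.8638.
Field: 66.6547/20 → 3 → D, 110.8638/10 → 11 → L; chars DL.
Square: 6.6547/2 → 3, 0.8638/1 → 0; chars 30.
Subsquare: 0.6547/0.0833333 → 7 → h, 0.8638/0.0416667 → 20 → u; chars hu.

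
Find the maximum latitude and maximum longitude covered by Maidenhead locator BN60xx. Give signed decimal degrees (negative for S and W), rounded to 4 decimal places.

Field B=1, N=13: +1·20° lon, +13·10° lat → SW at lon -160°, lat 40°.
Square 6, 0: +6·2° lon, +0·1° lat → SW at lon -148°, lat 40°.
Subsquare x=23, x=23: +23·0.0833333° lon, +23·0.0416667° lat → SW at lon -146.083°, lat 40.9583°.
Cell spans 0.0833333° lon × 0.0416667° lat. NE corner is SW corner plus one full cell.
latitude 41.0000, longitude -146.0000.

41.0000, -146.0000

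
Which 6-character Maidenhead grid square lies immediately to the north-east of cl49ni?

Longitude subsquare n = 13; +1 → 14 = o.
Latitude subsquare i = 8; +1 → 9 = j.

CL49oj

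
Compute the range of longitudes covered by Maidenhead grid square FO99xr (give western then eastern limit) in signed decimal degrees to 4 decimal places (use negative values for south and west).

-60.0833, -60.0000

Field F=5, O=14: +5·20° lon, +14·10° lat → SW at lon -80°, lat 50°.
Square 9, 9: +9·2° lon, +9·1° lat → SW at lon -62°, lat 59°.
Subsquare x=23, r=17: +23·0.0833333° lon, +17·0.0416667° lat → SW at lon -60.0833°, lat 59.7083°.
Cell spans 0.0833333° lon × 0.0416667° lat.
west -60.0833, east -60.0000.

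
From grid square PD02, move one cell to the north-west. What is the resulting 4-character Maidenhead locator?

Longitude square 0; −1 → -1, wraps to 9, carry into field.
Longitude field P = 15; −1 → 14 = O.
Latitude square 2; +1 → 3.

OD93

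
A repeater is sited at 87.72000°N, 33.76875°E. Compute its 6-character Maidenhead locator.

KR67vr

Shift to the Maidenhead origin (180°W, 90°S): lon 213.7688, lat 177.7200.
Field: lon ⌊213.7688/20⌋ = 10 → K; lat ⌊177.7200/10⌋ = 17 → R.
Square: lon ⌊13.7688/2⌋ = 6; lat ⌊7.7200/1⌋ = 7.
Subsquare: lon ⌊1.7688/0.0833333⌋ = 21 → v; lat ⌊0.7200/0.0416667⌋ = 17 → r.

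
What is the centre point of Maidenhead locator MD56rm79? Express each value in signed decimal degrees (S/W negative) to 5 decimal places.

-53.46042, 71.47917

Field M=12, D=3: +12·20° lon, +3·10° lat → SW at lon 60°, lat -60°.
Square 5, 6: +5·2° lon, +6·1° lat → SW at lon 70°, lat -54°.
Subsquare r=17, m=12: +17·0.0833333° lon, +12·0.0416667° lat → SW at lon 71.4167°, lat -53.5°.
Extended square 7, 9: +7·0.00833333° lon, +9·0.00416667° lat → SW at lon 71.475°, lat -53.4625°.
Cell spans 0.00833333° lon × 0.00416667° lat. Centre is SW corner plus half of each.
latitude -53.46042, longitude 71.47917.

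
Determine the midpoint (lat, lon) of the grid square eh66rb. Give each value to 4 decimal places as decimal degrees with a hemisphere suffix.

13.9375° S, 86.5417° W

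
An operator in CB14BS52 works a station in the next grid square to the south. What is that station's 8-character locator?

CB14bs51

Latitude extended square 2; −1 → 1.
The longitude characters are unchanged.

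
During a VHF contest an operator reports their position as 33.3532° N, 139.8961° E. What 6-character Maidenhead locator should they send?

PM93wi

Add 180° to longitude and 90° to latitude: 319.8961, 123.3532.
Field: lon ⌊319.8961/20⌋ = 15 → P; lat ⌊123.3532/10⌋ = 12 → M.
Square: lon ⌊19.8961/2⌋ = 9; lat ⌊3.3532/1⌋ = 3.
Subsquare: lon ⌊1.8961/0.0833333⌋ = 22 → w; lat ⌊0.3532/0.0416667⌋ = 8 → i.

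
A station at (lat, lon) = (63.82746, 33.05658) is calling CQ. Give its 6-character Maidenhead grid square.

Add 180° to longitude and 90° to latitude: 213.0566, 153.8275.
Field: lon ⌊213.0566/20⌋ = 10 → K; lat ⌊153.8275/10⌋ = 15 → P.
Square: lon ⌊13.0566/2⌋ = 6; lat ⌊3.8275/1⌋ = 3.
Subsquare: lon ⌊1.0566/0.0833333⌋ = 12 → m; lat ⌊0.8275/0.0416667⌋ = 19 → t.

KP63mt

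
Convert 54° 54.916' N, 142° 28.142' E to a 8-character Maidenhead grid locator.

QO14fv69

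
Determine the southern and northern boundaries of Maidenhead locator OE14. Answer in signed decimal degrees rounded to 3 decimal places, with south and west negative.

-46.000, -45.000

Field O=14, E=4: +14·20° lon, +4·10° lat → SW at lon 100°, lat -50°.
Square 1, 4: +1·2° lon, +4·1° lat → SW at lon 102°, lat -46°.
Cell spans 2° lon × 1° lat.
south -46.000, north -45.000.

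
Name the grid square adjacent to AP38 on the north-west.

Longitude square 3; −1 → 2.
Latitude square 8; +1 → 9.

AP29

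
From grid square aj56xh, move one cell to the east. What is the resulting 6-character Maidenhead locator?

Longitude subsquare x = 23; +1 → 24, wraps to 0 = a, carry into square.
Longitude square 5; +1 → 6.
The latitude characters are unchanged.

AJ66ah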